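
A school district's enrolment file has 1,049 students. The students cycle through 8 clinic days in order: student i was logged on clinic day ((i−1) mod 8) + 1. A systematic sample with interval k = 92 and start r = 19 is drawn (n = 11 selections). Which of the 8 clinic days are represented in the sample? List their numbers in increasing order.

3, 7

Consecutive selections differ by k = 92, so their clinic day numbers differ by 92 mod 8 = 4.
gcd(92, 8) = 4, so the sample visits 8/4 = 2 distinct residues mod 8.
Start 19 is clinic day 3; the clinic days hit are 3, 7.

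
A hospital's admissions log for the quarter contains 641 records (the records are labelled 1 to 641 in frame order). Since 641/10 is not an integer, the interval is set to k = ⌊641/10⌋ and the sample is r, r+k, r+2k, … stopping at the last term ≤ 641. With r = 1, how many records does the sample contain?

k = ⌊641/10⌋ = 64
Achieved size = ⌊(641 − 1)/64⌋ + 1 = ⌊640/64⌋ + 1 = 10 + 1 = 11
(last selection: 1 + 10×64 = 641 ≤ 641; next would be 705 > 641)

11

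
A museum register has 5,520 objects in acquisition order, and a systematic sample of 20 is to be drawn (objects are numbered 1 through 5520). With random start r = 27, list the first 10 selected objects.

27, 303, 579, 855, 1131, 1407, 1683, 1959, 2235, 2511

k = N/n = 5520/20 = 276
object 1: 27
object 2: 27 + 276 = 303
object 3: 303 + 276 = 579
object 4: 579 + 276 = 855
object 5: 855 + 276 = 1131
object 6: 1131 + 276 = 1407
object 7: 1407 + 276 = 1683
object 8: 1683 + 276 = 1959
object 9: 1959 + 276 = 2235
object 10: 2235 + 276 = 2511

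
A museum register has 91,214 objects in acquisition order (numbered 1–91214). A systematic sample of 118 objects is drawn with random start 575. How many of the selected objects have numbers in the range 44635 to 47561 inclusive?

k = 91214/118 = 773
First selection ≥ 44635: 575 + ⌈(44635−575)/773⌉·773 = 575 + 57×773 = 44636
Last selection ≤ 47561: 575 + ⌊(47561−575)/773⌋·773 = 575 + 60×773 = 46955
Count = 60 − 57 + 1 = 4

4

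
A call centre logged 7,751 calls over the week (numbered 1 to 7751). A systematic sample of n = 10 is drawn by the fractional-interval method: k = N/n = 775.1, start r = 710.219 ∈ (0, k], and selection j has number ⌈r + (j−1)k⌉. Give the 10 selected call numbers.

j=1: r + 0k = 710.219 → ⌈·⌉ = 711
j=2: r + 1k = 1485.319 → ⌈·⌉ = 1486
j=3: r + 2k = 2260.419 → ⌈·⌉ = 2261
j=4: r + 3k = 3035.519 → ⌈·⌉ = 3036
j=5: r + 4k = 3810.619 → ⌈·⌉ = 3811
j=6: r + 5k = 4585.719 → ⌈·⌉ = 4586
j=7: r + 6k = 5360.819 → ⌈·⌉ = 5361
j=8: r + 7k = 6135.919 → ⌈·⌉ = 6136
j=9: r + 8k = 6911.019 → ⌈·⌉ = 6912
j=10: r + 9k = 7686.119 → ⌈·⌉ = 7687

711, 1486, 2261, 3036, 3811, 4586, 5361, 6136, 6912, 7687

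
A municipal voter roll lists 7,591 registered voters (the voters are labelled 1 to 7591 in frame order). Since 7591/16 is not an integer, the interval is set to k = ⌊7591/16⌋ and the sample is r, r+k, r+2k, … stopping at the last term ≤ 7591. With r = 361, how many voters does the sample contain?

k = ⌊7591/16⌋ = 474
Achieved size = ⌊(7591 − 361)/474⌋ + 1 = ⌊7230/474⌋ + 1 = 15 + 1 = 16
(last selection: 361 + 15×474 = 7471 ≤ 7591; next would be 7945 > 7591)

16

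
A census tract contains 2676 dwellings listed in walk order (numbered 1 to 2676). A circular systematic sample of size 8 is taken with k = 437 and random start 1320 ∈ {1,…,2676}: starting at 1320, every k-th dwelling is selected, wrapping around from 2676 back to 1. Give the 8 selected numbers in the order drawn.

Selection 1: 1320
Selection 2: 1320 + 437 = 1757
Selection 3: 1757 + 437 = 2194
Selection 4: 2194 + 437 = 2631
Selection 5: 2631 + 437 = 3068 → 3068 − 2676 = 392
Selection 6: 392 + 437 = 829
Selection 7: 829 + 437 = 1266
Selection 8: 1266 + 437 = 1703

1320, 1757, 2194, 2631, 392, 829, 1266, 1703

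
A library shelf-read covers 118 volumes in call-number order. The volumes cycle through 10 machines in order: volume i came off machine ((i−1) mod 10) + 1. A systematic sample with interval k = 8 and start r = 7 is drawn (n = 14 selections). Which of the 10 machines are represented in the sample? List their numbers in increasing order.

Consecutive selections differ by k = 8, so their machine numbers differ by 8 mod 10 = 8.
gcd(8, 10) = 2, so the sample visits 10/2 = 5 distinct residues mod 10.
Start 7 is machine 7; the machines hit are 1, 3, 5, 7, 9.

1, 3, 5, 7, 9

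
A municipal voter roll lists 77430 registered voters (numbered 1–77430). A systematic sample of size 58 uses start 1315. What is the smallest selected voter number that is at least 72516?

73405

k = 77430/58 = 1335
Steps past start: ⌈(72516 − 1315)/1335⌉ = ⌈71201/1335⌉ = 54
Selected voter: 1315 + 54×1335 = 73405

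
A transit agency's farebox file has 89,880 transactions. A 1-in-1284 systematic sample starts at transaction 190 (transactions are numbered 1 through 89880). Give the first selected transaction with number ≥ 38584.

k = 1284
Steps past start: ⌈(38584 − 190)/1284⌉ = ⌈38394/1284⌉ = 30
Selected transaction: 190 + 30×1284 = 38710

38710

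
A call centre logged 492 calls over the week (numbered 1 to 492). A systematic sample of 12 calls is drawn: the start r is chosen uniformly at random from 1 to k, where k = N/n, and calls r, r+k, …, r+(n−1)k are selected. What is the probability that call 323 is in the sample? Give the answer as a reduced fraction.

1/41

k = 492/12 = 41.
Call 323 is selected iff r ≡ 323 (mod 41); exactly one such r in {1,…,41}.
Inclusion probability = 1/41.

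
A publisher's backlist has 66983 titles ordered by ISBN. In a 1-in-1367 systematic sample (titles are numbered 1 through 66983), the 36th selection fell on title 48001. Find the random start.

156

k = 1367
r = 48001 − (36−1)×1367 = 48001 − 47845 = 156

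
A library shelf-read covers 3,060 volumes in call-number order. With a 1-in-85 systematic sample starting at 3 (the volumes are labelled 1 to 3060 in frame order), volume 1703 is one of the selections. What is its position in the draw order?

k = 85
position = (1703 − 3)/85 + 1 = 1700/85 + 1 = 20 + 1 = 21

21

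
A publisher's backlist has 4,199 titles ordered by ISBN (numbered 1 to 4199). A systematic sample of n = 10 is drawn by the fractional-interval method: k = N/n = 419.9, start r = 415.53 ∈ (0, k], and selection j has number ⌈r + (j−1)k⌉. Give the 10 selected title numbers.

416, 836, 1256, 1676, 2096, 2516, 2935, 3355, 3775, 4195

j=1: r + 0k = 415.53 → ⌈·⌉ = 416
j=2: r + 1k = 835.43 → ⌈·⌉ = 836
j=3: r + 2k = 1255.33 → ⌈·⌉ = 1256
j=4: r + 3k = 1675.23 → ⌈·⌉ = 1676
j=5: r + 4k = 2095.13 → ⌈·⌉ = 2096
j=6: r + 5k = 2515.03 → ⌈·⌉ = 2516
j=7: r + 6k = 2934.93 → ⌈·⌉ = 2935
j=8: r + 7k = 3354.83 → ⌈·⌉ = 3355
j=9: r + 8k = 3774.73 → ⌈·⌉ = 3775
j=10: r + 9k = 4194.63 → ⌈·⌉ = 4195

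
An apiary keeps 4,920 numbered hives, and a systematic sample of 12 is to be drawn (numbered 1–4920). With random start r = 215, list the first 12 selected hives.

k = N/n = 4920/12 = 410
hive 1: 215
hive 2: 215 + 410 = 625
hive 3: 625 + 410 = 1035
hive 4: 1035 + 410 = 1445
hive 5: 1445 + 410 = 1855
hive 6: 1855 + 410 = 2265
hive 7: 2265 + 410 = 2675
hive 8: 2675 + 410 = 3085
hive 9: 3085 + 410 = 3495
hive 10: 3495 + 410 = 3905
hive 11: 3905 + 410 = 4315
hive 12: 4315 + 410 = 4725

215, 625, 1035, 1445, 1855, 2265, 2675, 3085, 3495, 3905, 4315, 4725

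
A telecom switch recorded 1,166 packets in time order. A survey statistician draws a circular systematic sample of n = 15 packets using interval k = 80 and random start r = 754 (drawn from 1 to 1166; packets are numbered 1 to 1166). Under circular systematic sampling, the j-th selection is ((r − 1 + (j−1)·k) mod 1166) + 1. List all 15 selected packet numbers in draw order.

Selection 1: 754
Selection 2: 754 + 80 = 834
Selection 3: 834 + 80 = 914
Selection 4: 914 + 80 = 994
Selection 5: 994 + 80 = 1074
Selection 6: 1074 + 80 = 1154
Selection 7: 1154 + 80 = 1234 → 1234 − 1166 = 68
Selection 8: 68 + 80 = 148
Selection 9: 148 + 80 = 228
Selection 10: 228 + 80 = 308
Selection 11: 308 + 80 = 388
Selection 12: 388 + 80 = 468
Selection 13: 468 + 80 = 548
Selection 14: 548 + 80 = 628
Selection 15: 628 + 80 = 708

754, 834, 914, 994, 1074, 1154, 68, 148, 228, 308, 388, 468, 548, 628, 708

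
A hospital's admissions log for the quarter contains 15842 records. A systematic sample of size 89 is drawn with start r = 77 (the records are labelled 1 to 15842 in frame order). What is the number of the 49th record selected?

8621

k = 15842/89 = 178
49th selection = r + (49−1)·k = 77 + 48×178 = 77 + 8544 = 8621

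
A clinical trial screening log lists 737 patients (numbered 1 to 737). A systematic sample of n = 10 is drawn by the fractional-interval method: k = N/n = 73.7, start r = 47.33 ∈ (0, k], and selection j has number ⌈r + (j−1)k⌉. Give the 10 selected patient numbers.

48, 122, 195, 269, 343, 416, 490, 564, 637, 711

j=1: r + 0k = 47.33 → ⌈·⌉ = 48
j=2: r + 1k = 121.03 → ⌈·⌉ = 122
j=3: r + 2k = 194.73 → ⌈·⌉ = 195
j=4: r + 3k = 268.43 → ⌈·⌉ = 269
j=5: r + 4k = 342.13 → ⌈·⌉ = 343
j=6: r + 5k = 415.83 → ⌈·⌉ = 416
j=7: r + 6k = 489.53 → ⌈·⌉ = 490
j=8: r + 7k = 563.23 → ⌈·⌉ = 564
j=9: r + 8k = 636.93 → ⌈·⌉ = 637
j=10: r + 9k = 710.63 → ⌈·⌉ = 711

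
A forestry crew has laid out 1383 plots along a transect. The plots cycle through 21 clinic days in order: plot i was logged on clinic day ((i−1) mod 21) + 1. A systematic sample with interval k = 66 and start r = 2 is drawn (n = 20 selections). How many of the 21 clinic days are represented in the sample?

Consecutive selections differ by k = 66, so their clinic day numbers differ by 66 mod 21 = 3.
gcd(66, 21) = 3, so the sample visits 21/3 = 7 distinct residues mod 21.
Start 2 is clinic day 2; the clinic days hit are 2, 5, 8, 11, 14, 17, 20.

7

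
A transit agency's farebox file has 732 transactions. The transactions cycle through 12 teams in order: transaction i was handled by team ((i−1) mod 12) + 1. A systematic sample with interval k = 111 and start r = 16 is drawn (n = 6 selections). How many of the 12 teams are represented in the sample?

4

Consecutive selections differ by k = 111, so their team numbers differ by 111 mod 12 = 3.
gcd(111, 12) = 3, so the sample visits 12/3 = 4 distinct residues mod 12.
Start 16 is team 4; the teams hit are 1, 4, 7, 10.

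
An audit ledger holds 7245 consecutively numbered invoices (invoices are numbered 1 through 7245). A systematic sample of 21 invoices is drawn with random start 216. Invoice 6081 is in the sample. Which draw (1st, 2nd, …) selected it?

18

k = 7245/21 = 345
position = (6081 − 216)/345 + 1 = 5865/345 + 1 = 17 + 1 = 18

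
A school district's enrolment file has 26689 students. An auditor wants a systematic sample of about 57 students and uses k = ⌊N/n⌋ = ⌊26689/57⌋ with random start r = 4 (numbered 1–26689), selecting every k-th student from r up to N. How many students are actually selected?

58

k = ⌊26689/57⌋ = 468
Achieved size = ⌊(26689 − 4)/468⌋ + 1 = ⌊26685/468⌋ + 1 = 57 + 1 = 58
(last selection: 4 + 57×468 = 26680 ≤ 26689; next would be 27148 > 26689)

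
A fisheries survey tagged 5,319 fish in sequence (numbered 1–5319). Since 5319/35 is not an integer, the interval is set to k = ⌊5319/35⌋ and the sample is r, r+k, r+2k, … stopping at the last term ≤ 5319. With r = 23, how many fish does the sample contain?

k = ⌊5319/35⌋ = 151
Achieved size = ⌊(5319 − 23)/151⌋ + 1 = ⌊5296/151⌋ + 1 = 35 + 1 = 36
(last selection: 23 + 35×151 = 5308 ≤ 5319; next would be 5459 > 5319)

36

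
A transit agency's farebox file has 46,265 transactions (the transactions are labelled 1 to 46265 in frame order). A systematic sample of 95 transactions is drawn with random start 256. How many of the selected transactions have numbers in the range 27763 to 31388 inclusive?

7

k = 46265/95 = 487
First selection ≥ 27763: 256 + ⌈(27763−256)/487⌉·487 = 256 + 57×487 = 28015
Last selection ≤ 31388: 256 + ⌊(31388−256)/487⌋·487 = 256 + 63×487 = 30937
Count = 63 − 57 + 1 = 7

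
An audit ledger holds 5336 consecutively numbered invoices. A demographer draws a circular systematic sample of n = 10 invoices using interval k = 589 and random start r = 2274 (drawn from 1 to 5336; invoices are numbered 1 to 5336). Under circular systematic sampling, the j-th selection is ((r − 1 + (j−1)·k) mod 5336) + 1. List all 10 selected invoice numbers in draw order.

Selection 1: 2274
Selection 2: 2274 + 589 = 2863
Selection 3: 2863 + 589 = 3452
Selection 4: 3452 + 589 = 4041
Selection 5: 4041 + 589 = 4630
Selection 6: 4630 + 589 = 5219
Selection 7: 5219 + 589 = 5808 → 5808 − 5336 = 472
Selection 8: 472 + 589 = 1061
Selection 9: 1061 + 589 = 1650
Selection 10: 1650 + 589 = 2239

2274, 2863, 3452, 4041, 4630, 5219, 472, 1061, 1650, 2239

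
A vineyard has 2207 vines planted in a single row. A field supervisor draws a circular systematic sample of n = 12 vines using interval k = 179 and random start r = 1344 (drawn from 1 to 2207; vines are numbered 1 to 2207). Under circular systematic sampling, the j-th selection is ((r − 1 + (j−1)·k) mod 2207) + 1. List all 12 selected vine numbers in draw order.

1344, 1523, 1702, 1881, 2060, 32, 211, 390, 569, 748, 927, 1106

Selection 1: 1344
Selection 2: 1344 + 179 = 1523
Selection 3: 1523 + 179 = 1702
Selection 4: 1702 + 179 = 1881
Selection 5: 1881 + 179 = 2060
Selection 6: 2060 + 179 = 2239 → 2239 − 2207 = 32
Selection 7: 32 + 179 = 211
Selection 8: 211 + 179 = 390
Selection 9: 390 + 179 = 569
Selection 10: 569 + 179 = 748
Selection 11: 748 + 179 = 927
Selection 12: 927 + 179 = 1106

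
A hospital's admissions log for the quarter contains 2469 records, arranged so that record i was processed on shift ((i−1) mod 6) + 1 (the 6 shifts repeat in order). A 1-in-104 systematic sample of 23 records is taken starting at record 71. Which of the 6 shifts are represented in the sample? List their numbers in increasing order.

Consecutive selections differ by k = 104, so their shift numbers differ by 104 mod 6 = 2.
gcd(104, 6) = 2, so the sample visits 6/2 = 3 distinct residues mod 6.
Start 71 is shift 5; the shifts hit are 1, 3, 5.

1, 3, 5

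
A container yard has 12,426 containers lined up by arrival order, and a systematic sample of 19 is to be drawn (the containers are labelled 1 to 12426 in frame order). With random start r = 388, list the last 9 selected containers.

k = N/n = 12426/19 = 654
11th selection = 388 + 10×654 = 6928
12th: 6928 + 654 = 7582
13th: 7582 + 654 = 8236
14th: 8236 + 654 = 8890
15th: 8890 + 654 = 9544
16th: 9544 + 654 = 10198
17th: 10198 + 654 = 10852
18th: 10852 + 654 = 11506
19th: 11506 + 654 = 12160

6928, 7582, 8236, 8890, 9544, 10198, 10852, 11506, 12160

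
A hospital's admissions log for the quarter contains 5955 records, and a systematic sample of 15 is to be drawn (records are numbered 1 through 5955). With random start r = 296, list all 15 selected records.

k = N/n = 5955/15 = 397
record 1: 296
record 2: 296 + 397 = 693
record 3: 693 + 397 = 1090
record 4: 1090 + 397 = 1487
record 5: 1487 + 397 = 1884
record 6: 1884 + 397 = 2281
record 7: 2281 + 397 = 2678
record 8: 2678 + 397 = 3075
record 9: 3075 + 397 = 3472
record 10: 3472 + 397 = 3869
record 11: 3869 + 397 = 4266
record 12: 4266 + 397 = 4663
record 13: 4663 + 397 = 5060
record 14: 5060 + 397 = 5457
record 15: 5457 + 397 = 5854

296, 693, 1090, 1487, 1884, 2281, 2678, 3075, 3472, 3869, 4266, 4663, 5060, 5457, 5854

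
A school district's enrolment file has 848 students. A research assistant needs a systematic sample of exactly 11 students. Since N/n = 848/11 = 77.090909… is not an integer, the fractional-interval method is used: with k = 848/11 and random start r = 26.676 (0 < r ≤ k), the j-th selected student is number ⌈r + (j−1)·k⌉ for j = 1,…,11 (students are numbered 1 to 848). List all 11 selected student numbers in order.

27, 104, 181, 258, 336, 413, 490, 567, 644, 721, 798

j=1: r + 0k = 26.676 → ⌈·⌉ = 27
j=2: r + 1k = 103.766909… → ⌈·⌉ = 104
j=3: r + 2k = 180.857818… → ⌈·⌉ = 181
j=4: r + 3k = 257.948727… → ⌈·⌉ = 258
j=5: r + 4k = 335.039636… → ⌈·⌉ = 336
j=6: r + 5k = 412.130545… → ⌈·⌉ = 413
j=7: r + 6k = 489.221454… → ⌈·⌉ = 490
j=8: r + 7k = 566.312363… → ⌈·⌉ = 567
j=9: r + 8k = 643.403272… → ⌈·⌉ = 644
j=10: r + 9k = 720.494181… → ⌈·⌉ = 721
j=11: r + 10k = 797.585090… → ⌈·⌉ = 798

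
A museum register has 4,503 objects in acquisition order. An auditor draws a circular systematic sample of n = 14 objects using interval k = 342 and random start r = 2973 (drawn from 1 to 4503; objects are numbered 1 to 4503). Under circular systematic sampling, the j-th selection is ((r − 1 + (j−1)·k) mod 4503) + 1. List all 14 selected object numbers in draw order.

2973, 3315, 3657, 3999, 4341, 180, 522, 864, 1206, 1548, 1890, 2232, 2574, 2916

Selection 1: 2973
Selection 2: 2973 + 342 = 3315
Selection 3: 3315 + 342 = 3657
Selection 4: 3657 + 342 = 3999
Selection 5: 3999 + 342 = 4341
Selection 6: 4341 + 342 = 4683 → 4683 − 4503 = 180
Selection 7: 180 + 342 = 522
Selection 8: 522 + 342 = 864
Selection 9: 864 + 342 = 1206
Selection 10: 1206 + 342 = 1548
Selection 11: 1548 + 342 = 1890
Selection 12: 1890 + 342 = 2232
Selection 13: 2232 + 342 = 2574
Selection 14: 2574 + 342 = 2916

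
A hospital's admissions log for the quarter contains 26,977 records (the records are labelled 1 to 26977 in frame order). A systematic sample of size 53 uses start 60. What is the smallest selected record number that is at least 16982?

17366

k = 26977/53 = 509
Steps past start: ⌈(16982 − 60)/509⌉ = ⌈16922/509⌉ = 34
Selected record: 60 + 34×509 = 17366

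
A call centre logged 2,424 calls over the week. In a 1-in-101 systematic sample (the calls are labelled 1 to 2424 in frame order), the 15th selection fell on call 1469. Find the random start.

55

k = 101
r = 1469 − (15−1)×101 = 1469 − 1414 = 55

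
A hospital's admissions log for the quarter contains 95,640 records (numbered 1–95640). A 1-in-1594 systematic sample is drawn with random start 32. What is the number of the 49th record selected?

76544

k = 1594
49th selection = r + (49−1)·k = 32 + 48×1594 = 32 + 76512 = 76544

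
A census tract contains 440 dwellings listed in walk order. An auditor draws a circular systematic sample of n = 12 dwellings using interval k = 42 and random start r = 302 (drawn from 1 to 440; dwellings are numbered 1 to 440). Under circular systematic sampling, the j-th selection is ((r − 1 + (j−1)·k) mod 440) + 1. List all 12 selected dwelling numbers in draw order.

302, 344, 386, 428, 30, 72, 114, 156, 198, 240, 282, 324

Selection 1: 302
Selection 2: 302 + 42 = 344
Selection 3: 344 + 42 = 386
Selection 4: 386 + 42 = 428
Selection 5: 428 + 42 = 470 → 470 − 440 = 30
Selection 6: 30 + 42 = 72
Selection 7: 72 + 42 = 114
Selection 8: 114 + 42 = 156
Selection 9: 156 + 42 = 198
Selection 10: 198 + 42 = 240
Selection 11: 240 + 42 = 282
Selection 12: 282 + 42 = 324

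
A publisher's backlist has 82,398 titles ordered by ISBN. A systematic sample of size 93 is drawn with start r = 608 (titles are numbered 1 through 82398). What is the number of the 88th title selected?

77690

k = 82398/93 = 886
88th selection = r + (88−1)·k = 608 + 87×886 = 608 + 77082 = 77690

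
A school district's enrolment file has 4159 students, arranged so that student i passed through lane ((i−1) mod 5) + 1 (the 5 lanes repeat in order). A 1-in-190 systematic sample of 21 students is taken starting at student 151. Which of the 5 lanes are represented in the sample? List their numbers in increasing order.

1

Consecutive selections differ by k = 190, so their lane numbers differ by 190 mod 5 = 0.
gcd(190, 5) = 5, so the sample visits 5/5 = 1 distinct residues mod 5.
Start 151 is lane 1; the lanes hit are 1.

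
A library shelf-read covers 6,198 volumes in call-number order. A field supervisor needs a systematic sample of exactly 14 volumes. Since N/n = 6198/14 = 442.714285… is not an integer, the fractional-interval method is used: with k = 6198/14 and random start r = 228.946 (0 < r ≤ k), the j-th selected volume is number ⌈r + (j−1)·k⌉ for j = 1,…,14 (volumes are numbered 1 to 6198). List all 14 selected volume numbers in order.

j=1: r + 0k = 228.946 → ⌈·⌉ = 229
j=2: r + 1k = 671.660285… → ⌈·⌉ = 672
j=3: r + 2k = 1114.374571… → ⌈·⌉ = 1115
j=4: r + 3k = 1557.088857… → ⌈·⌉ = 1558
j=5: r + 4k = 1999.803142… → ⌈·⌉ = 2000
j=6: r + 5k = 2442.517428… → ⌈·⌉ = 2443
j=7: r + 6k = 2885.231714… → ⌈·⌉ = 2886
j=8: r + 7k = 3327.946 → ⌈·⌉ = 3328
j=9: r + 8k = 3770.660285… → ⌈·⌉ = 3771
j=10: r + 9k = 4213.374571… → ⌈·⌉ = 4214
j=11: r + 10k = 4656.088857… → ⌈·⌉ = 4657
j=12: r + 11k = 5098.803142… → ⌈·⌉ = 5099
j=13: r + 12k = 5541.517428… → ⌈·⌉ = 5542
j=14: r + 13k = 5984.231714… → ⌈·⌉ = 5985

229, 672, 1115, 1558, 2000, 2443, 2886, 3328, 3771, 4214, 4657, 5099, 5542, 5985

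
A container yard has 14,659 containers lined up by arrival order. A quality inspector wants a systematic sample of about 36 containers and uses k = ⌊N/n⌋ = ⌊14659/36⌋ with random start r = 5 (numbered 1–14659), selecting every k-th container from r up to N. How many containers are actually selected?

k = ⌊14659/36⌋ = 407
Achieved size = ⌊(14659 − 5)/407⌋ + 1 = ⌊14654/407⌋ + 1 = 36 + 1 = 37
(last selection: 5 + 36×407 = 14657 ≤ 14659; next would be 15064 > 14659)

37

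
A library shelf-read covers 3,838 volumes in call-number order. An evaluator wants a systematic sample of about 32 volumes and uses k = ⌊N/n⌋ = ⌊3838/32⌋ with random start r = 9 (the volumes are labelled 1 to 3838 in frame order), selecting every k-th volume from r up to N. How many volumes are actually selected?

33

k = ⌊3838/32⌋ = 119
Achieved size = ⌊(3838 − 9)/119⌋ + 1 = ⌊3829/119⌋ + 1 = 32 + 1 = 33
(last selection: 9 + 32×119 = 3817 ≤ 3838; next would be 3936 > 3838)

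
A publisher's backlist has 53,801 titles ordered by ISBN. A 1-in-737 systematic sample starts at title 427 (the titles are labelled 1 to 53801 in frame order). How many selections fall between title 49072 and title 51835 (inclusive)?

k = 737
First selection ≥ 49072: 427 + ⌈(49072−427)/737⌉·737 = 427 + 67×737 = 49806
Last selection ≤ 51835: 427 + ⌊(51835−427)/737⌋·737 = 427 + 69×737 = 51280
Count = 69 − 67 + 1 = 3

3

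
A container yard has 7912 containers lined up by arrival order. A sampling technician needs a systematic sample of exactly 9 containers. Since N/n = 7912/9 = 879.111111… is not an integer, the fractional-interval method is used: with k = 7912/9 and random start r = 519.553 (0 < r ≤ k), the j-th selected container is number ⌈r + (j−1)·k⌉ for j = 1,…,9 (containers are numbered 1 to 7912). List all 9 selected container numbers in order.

520, 1399, 2278, 3157, 4036, 4916, 5795, 6674, 7553

j=1: r + 0k = 519.553 → ⌈·⌉ = 520
j=2: r + 1k = 1398.664111… → ⌈·⌉ = 1399
j=3: r + 2k = 2277.775222… → ⌈·⌉ = 2278
j=4: r + 3k = 3156.886333… → ⌈·⌉ = 3157
j=5: r + 4k = 4035.997444… → ⌈·⌉ = 4036
j=6: r + 5k = 4915.108555… → ⌈·⌉ = 4916
j=7: r + 6k = 5794.219666… → ⌈·⌉ = 5795
j=8: r + 7k = 6673.330777… → ⌈·⌉ = 6674
j=9: r + 8k = 7552.441888… → ⌈·⌉ = 7553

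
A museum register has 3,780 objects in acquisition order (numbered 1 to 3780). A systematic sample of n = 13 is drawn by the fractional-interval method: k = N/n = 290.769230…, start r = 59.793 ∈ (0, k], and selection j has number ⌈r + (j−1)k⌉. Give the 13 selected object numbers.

60, 351, 642, 933, 1223, 1514, 1805, 2096, 2386, 2677, 2968, 3259, 3550

j=1: r + 0k = 59.793 → ⌈·⌉ = 60
j=2: r + 1k = 350.562230… → ⌈·⌉ = 351
j=3: r + 2k = 641.331461… → ⌈·⌉ = 642
j=4: r + 3k = 932.100692… → ⌈·⌉ = 933
j=5: r + 4k = 1222.869923… → ⌈·⌉ = 1223
j=6: r + 5k = 1513.639153… → ⌈·⌉ = 1514
j=7: r + 6k = 1804.408384… → ⌈·⌉ = 1805
j=8: r + 7k = 2095.177615… → ⌈·⌉ = 2096
j=9: r + 8k = 2385.946846… → ⌈·⌉ = 2386
j=10: r + 9k = 2676.716076… → ⌈·⌉ = 2677
j=11: r + 10k = 2967.485307… → ⌈·⌉ = 2968
j=12: r + 11k = 3258.254538… → ⌈·⌉ = 3259
j=13: r + 12k = 3549.023769… → ⌈·⌉ = 3550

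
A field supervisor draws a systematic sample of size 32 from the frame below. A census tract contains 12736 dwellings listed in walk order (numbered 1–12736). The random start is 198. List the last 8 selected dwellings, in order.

9750, 10148, 10546, 10944, 11342, 11740, 12138, 12536

k = N/n = 12736/32 = 398
25th selection = 198 + 24×398 = 9750
26th: 9750 + 398 = 10148
27th: 10148 + 398 = 10546
28th: 10546 + 398 = 10944
29th: 10944 + 398 = 11342
30th: 11342 + 398 = 11740
31st: 11740 + 398 = 12138
32nd: 12138 + 398 = 12536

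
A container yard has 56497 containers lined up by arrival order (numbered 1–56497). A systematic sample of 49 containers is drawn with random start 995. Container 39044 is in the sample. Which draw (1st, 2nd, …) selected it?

34

k = 56497/49 = 1153
position = (39044 − 995)/1153 + 1 = 38049/1153 + 1 = 33 + 1 = 34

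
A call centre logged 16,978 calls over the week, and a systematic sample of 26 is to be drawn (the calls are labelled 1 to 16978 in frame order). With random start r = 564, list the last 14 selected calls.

8400, 9053, 9706, 10359, 11012, 11665, 12318, 12971, 13624, 14277, 14930, 15583, 16236, 16889

k = N/n = 16978/26 = 653
13th selection = 564 + 12×653 = 8400
14th: 8400 + 653 = 9053
15th: 9053 + 653 = 9706
16th: 9706 + 653 = 10359
17th: 10359 + 653 = 11012
18th: 11012 + 653 = 11665
19th: 11665 + 653 = 12318
20th: 12318 + 653 = 12971
21st: 12971 + 653 = 13624
22nd: 13624 + 653 = 14277
23rd: 14277 + 653 = 14930
24th: 14930 + 653 = 15583
25th: 15583 + 653 = 16236
26th: 16236 + 653 = 16889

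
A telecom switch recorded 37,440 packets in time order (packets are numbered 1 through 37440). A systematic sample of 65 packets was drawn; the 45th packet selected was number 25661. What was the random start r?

317

k = 37440/65 = 576
r = 25661 − (45−1)×576 = 25661 − 25344 = 317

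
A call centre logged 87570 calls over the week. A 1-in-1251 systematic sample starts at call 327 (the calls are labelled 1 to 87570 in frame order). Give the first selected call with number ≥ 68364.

k = 1251
Steps past start: ⌈(68364 − 327)/1251⌉ = ⌈68037/1251⌉ = 55
Selected call: 327 + 55×1251 = 69132

69132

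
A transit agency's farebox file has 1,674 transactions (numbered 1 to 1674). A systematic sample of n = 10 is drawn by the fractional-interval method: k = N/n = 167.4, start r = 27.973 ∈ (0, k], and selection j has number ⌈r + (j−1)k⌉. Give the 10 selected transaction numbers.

j=1: r + 0k = 27.973 → ⌈·⌉ = 28
j=2: r + 1k = 195.373 → ⌈·⌉ = 196
j=3: r + 2k = 362.773 → ⌈·⌉ = 363
j=4: r + 3k = 530.173 → ⌈·⌉ = 531
j=5: r + 4k = 697.573 → ⌈·⌉ = 698
j=6: r + 5k = 864.973 → ⌈·⌉ = 865
j=7: r + 6k = 1032.373 → ⌈·⌉ = 1033
j=8: r + 7k = 1199.773 → ⌈·⌉ = 1200
j=9: r + 8k = 1367.173 → ⌈·⌉ = 1368
j=10: r + 9k = 1534.573 → ⌈·⌉ = 1535

28, 196, 363, 531, 698, 865, 1033, 1200, 1368, 1535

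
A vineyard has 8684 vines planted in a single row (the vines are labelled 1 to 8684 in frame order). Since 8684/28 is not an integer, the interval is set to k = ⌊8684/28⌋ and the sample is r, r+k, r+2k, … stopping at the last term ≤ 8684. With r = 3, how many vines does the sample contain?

29

k = ⌊8684/28⌋ = 310
Achieved size = ⌊(8684 − 3)/310⌋ + 1 = ⌊8681/310⌋ + 1 = 28 + 1 = 29
(last selection: 3 + 28×310 = 8683 ≤ 8684; next would be 8993 > 8684)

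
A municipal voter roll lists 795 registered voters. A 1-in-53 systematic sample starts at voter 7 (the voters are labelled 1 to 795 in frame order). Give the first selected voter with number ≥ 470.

k = 53
Steps past start: ⌈(470 − 7)/53⌉ = ⌈463/53⌉ = 9
Selected voter: 7 + 9×53 = 484

484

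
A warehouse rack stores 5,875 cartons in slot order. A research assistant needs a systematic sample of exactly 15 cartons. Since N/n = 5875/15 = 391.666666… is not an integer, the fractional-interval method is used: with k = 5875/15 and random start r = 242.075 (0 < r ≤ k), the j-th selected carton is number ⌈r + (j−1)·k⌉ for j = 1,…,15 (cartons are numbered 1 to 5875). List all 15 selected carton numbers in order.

j=1: r + 0k = 242.075 → ⌈·⌉ = 243
j=2: r + 1k = 633.741666… → ⌈·⌉ = 634
j=3: r + 2k = 1025.408333… → ⌈·⌉ = 1026
j=4: r + 3k = 1417.075 → ⌈·⌉ = 1418
j=5: r + 4k = 1808.741666… → ⌈·⌉ = 1809
j=6: r + 5k = 2200.408333… → ⌈·⌉ = 2201
j=7: r + 6k = 2592.075 → ⌈·⌉ = 2593
j=8: r + 7k = 2983.741666… → ⌈·⌉ = 2984
j=9: r + 8k = 3375.408333… → ⌈·⌉ = 3376
j=10: r + 9k = 3767.075 → ⌈·⌉ = 3768
j=11: r + 10k = 4158.741666… → ⌈·⌉ = 4159
j=12: r + 11k = 4550.408333… → ⌈·⌉ = 4551
j=13: r + 12k = 4942.075 → ⌈·⌉ = 4943
j=14: r + 13k = 5333.741666… → ⌈·⌉ = 5334
j=15: r + 14k = 5725.408333… → ⌈·⌉ = 5726

243, 634, 1026, 1418, 1809, 2201, 2593, 2984, 3376, 3768, 4159, 4551, 4943, 5334, 5726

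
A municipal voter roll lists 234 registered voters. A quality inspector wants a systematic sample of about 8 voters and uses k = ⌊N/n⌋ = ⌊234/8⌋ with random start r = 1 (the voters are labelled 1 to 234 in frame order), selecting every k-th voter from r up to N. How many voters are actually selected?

9

k = ⌊234/8⌋ = 29
Achieved size = ⌊(234 − 1)/29⌋ + 1 = ⌊233/29⌋ + 1 = 8 + 1 = 9
(last selection: 1 + 8×29 = 233 ≤ 234; next would be 262 > 234)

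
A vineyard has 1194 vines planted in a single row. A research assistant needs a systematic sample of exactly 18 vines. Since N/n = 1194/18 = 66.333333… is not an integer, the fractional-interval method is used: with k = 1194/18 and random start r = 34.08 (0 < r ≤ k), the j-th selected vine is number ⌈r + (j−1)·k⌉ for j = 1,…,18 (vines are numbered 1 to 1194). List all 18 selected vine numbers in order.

j=1: r + 0k = 34.08 → ⌈·⌉ = 35
j=2: r + 1k = 100.413333… → ⌈·⌉ = 101
j=3: r + 2k = 166.746666… → ⌈·⌉ = 167
j=4: r + 3k = 233.08 → ⌈·⌉ = 234
j=5: r + 4k = 299.413333… → ⌈·⌉ = 300
j=6: r + 5k = 365.746666… → ⌈·⌉ = 366
j=7: r + 6k = 432.08 → ⌈·⌉ = 433
j=8: r + 7k = 498.413333… → ⌈·⌉ = 499
j=9: r + 8k = 564.746666… → ⌈·⌉ = 565
j=10: r + 9k = 631.08 → ⌈·⌉ = 632
j=11: r + 10k = 697.413333… → ⌈·⌉ = 698
j=12: r + 11k = 763.746666… → ⌈·⌉ = 764
j=13: r + 12k = 830.08 → ⌈·⌉ = 831
j=14: r + 13k = 896.413333… → ⌈·⌉ = 897
j=15: r + 14k = 962.746666… → ⌈·⌉ = 963
j=16: r + 15k = 1029.08 → ⌈·⌉ = 1030
j=17: r + 16k = 1095.413333… → ⌈·⌉ = 1096
j=18: r + 17k = 1161.746666… → ⌈·⌉ = 1162

35, 101, 167, 234, 300, 366, 433, 499, 565, 632, 698, 764, 831, 897, 963, 1030, 1096, 1162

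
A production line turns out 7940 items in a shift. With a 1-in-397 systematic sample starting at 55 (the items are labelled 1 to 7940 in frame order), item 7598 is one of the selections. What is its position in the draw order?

k = 397
position = (7598 − 55)/397 + 1 = 7543/397 + 1 = 19 + 1 = 20

20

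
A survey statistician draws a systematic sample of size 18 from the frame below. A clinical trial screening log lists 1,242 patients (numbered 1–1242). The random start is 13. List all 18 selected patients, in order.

13, 82, 151, 220, 289, 358, 427, 496, 565, 634, 703, 772, 841, 910, 979, 1048, 1117, 1186

k = N/n = 1242/18 = 69
patient 1: 13
patient 2: 13 + 69 = 82
patient 3: 82 + 69 = 151
patient 4: 151 + 69 = 220
patient 5: 220 + 69 = 289
patient 6: 289 + 69 = 358
patient 7: 358 + 69 = 427
patient 8: 427 + 69 = 496
patient 9: 496 + 69 = 565
patient 10: 565 + 69 = 634
patient 11: 634 + 69 = 703
patient 12: 703 + 69 = 772
patient 13: 772 + 69 = 841
patient 14: 841 + 69 = 910
patient 15: 910 + 69 = 979
patient 16: 979 + 69 = 1048
patient 17: 1048 + 69 = 1117
patient 18: 1117 + 69 = 1186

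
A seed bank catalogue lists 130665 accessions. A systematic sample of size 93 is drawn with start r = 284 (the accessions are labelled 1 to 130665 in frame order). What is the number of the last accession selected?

129544

k = 130665/93 = 1405
93rd selection = r + (93−1)·k = 284 + 92×1405 = 284 + 129260 = 129544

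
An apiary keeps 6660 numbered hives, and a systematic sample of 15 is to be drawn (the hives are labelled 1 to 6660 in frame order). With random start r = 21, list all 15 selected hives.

k = N/n = 6660/15 = 444
hive 1: 21
hive 2: 21 + 444 = 465
hive 3: 465 + 444 = 909
hive 4: 909 + 444 = 1353
hive 5: 1353 + 444 = 1797
hive 6: 1797 + 444 = 2241
hive 7: 2241 + 444 = 2685
hive 8: 2685 + 444 = 3129
hive 9: 3129 + 444 = 3573
hive 10: 3573 + 444 = 4017
hive 11: 4017 + 444 = 4461
hive 12: 4461 + 444 = 4905
hive 13: 4905 + 444 = 5349
hive 14: 5349 + 444 = 5793
hive 15: 5793 + 444 = 6237

21, 465, 909, 1353, 1797, 2241, 2685, 3129, 3573, 4017, 4461, 4905, 5349, 5793, 6237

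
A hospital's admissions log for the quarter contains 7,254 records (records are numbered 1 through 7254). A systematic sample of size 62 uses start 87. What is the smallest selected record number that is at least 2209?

2310

k = 7254/62 = 117
Steps past start: ⌈(2209 − 87)/117⌉ = ⌈2122/117⌉ = 19
Selected record: 87 + 19×117 = 2310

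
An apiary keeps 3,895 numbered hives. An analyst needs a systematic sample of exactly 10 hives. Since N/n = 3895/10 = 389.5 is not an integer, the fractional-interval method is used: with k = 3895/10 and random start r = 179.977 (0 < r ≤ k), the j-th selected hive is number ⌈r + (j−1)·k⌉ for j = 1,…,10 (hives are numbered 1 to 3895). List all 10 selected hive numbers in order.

j=1: r + 0k = 179.977 → ⌈·⌉ = 180
j=2: r + 1k = 569.477 → ⌈·⌉ = 570
j=3: r + 2k = 958.977 → ⌈·⌉ = 959
j=4: r + 3k = 1348.477 → ⌈·⌉ = 1349
j=5: r + 4k = 1737.977 → ⌈·⌉ = 1738
j=6: r + 5k = 2127.477 → ⌈·⌉ = 2128
j=7: r + 6k = 2516.977 → ⌈·⌉ = 2517
j=8: r + 7k = 2906.477 → ⌈·⌉ = 2907
j=9: r + 8k = 3295.977 → ⌈·⌉ = 3296
j=10: r + 9k = 3685.477 → ⌈·⌉ = 3686

180, 570, 959, 1349, 1738, 2128, 2517, 2907, 3296, 3686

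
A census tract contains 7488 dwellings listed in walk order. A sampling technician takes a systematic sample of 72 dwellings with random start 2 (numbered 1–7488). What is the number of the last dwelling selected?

7386

k = 7488/72 = 104
72nd selection = r + (72−1)·k = 2 + 71×104 = 2 + 7384 = 7386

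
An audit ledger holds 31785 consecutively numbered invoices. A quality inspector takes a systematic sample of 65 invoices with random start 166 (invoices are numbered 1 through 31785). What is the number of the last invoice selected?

k = 31785/65 = 489
65th selection = r + (65−1)·k = 166 + 64×489 = 166 + 31296 = 31462

31462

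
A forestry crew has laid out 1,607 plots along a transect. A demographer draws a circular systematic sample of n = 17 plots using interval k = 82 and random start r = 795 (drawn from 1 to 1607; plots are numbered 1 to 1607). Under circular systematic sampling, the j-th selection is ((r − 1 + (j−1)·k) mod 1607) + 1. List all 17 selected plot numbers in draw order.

Selection 1: 795
Selection 2: 795 + 82 = 877
Selection 3: 877 + 82 = 959
Selection 4: 959 + 82 = 1041
Selection 5: 1041 + 82 = 1123
Selection 6: 1123 + 82 = 1205
Selection 7: 1205 + 82 = 1287
Selection 8: 1287 + 82 = 1369
Selection 9: 1369 + 82 = 1451
Selection 10: 1451 + 82 = 1533
Selection 11: 1533 + 82 = 1615 → 1615 − 1607 = 8
Selection 12: 8 + 82 = 90
Selection 13: 90 + 82 = 172
Selection 14: 172 + 82 = 254
Selection 15: 254 + 82 = 336
Selection 16: 336 + 82 = 418
Selection 17: 418 + 82 = 500

795, 877, 959, 1041, 1123, 1205, 1287, 1369, 1451, 1533, 8, 90, 172, 254, 336, 418, 500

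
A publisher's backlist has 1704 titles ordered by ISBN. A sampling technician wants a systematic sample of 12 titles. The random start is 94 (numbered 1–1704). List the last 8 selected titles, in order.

662, 804, 946, 1088, 1230, 1372, 1514, 1656

k = N/n = 1704/12 = 142
5th selection = 94 + 4×142 = 662
6th: 662 + 142 = 804
7th: 804 + 142 = 946
8th: 946 + 142 = 1088
9th: 1088 + 142 = 1230
10th: 1230 + 142 = 1372
11th: 1372 + 142 = 1514
12th: 1514 + 142 = 1656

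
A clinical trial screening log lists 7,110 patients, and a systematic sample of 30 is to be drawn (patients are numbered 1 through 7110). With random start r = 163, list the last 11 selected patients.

k = N/n = 7110/30 = 237
20th selection = 163 + 19×237 = 4666
21st: 4666 + 237 = 4903
22nd: 4903 + 237 = 5140
23rd: 5140 + 237 = 5377
24th: 5377 + 237 = 5614
25th: 5614 + 237 = 5851
26th: 5851 + 237 = 6088
27th: 6088 + 237 = 6325
28th: 6325 + 237 = 6562
29th: 6562 + 237 = 6799
30th: 6799 + 237 = 7036

4666, 4903, 5140, 5377, 5614, 5851, 6088, 6325, 6562, 6799, 7036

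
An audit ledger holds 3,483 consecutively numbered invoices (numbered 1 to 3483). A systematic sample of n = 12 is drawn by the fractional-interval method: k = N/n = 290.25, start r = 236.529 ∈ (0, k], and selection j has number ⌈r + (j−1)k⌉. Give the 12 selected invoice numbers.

237, 527, 818, 1108, 1398, 1688, 1979, 2269, 2559, 2849, 3140, 3430

j=1: r + 0k = 236.529 → ⌈·⌉ = 237
j=2: r + 1k = 526.779 → ⌈·⌉ = 527
j=3: r + 2k = 817.029 → ⌈·⌉ = 818
j=4: r + 3k = 1107.279 → ⌈·⌉ = 1108
j=5: r + 4k = 1397.529 → ⌈·⌉ = 1398
j=6: r + 5k = 1687.779 → ⌈·⌉ = 1688
j=7: r + 6k = 1978.029 → ⌈·⌉ = 1979
j=8: r + 7k = 2268.279 → ⌈·⌉ = 2269
j=9: r + 8k = 2558.529 → ⌈·⌉ = 2559
j=10: r + 9k = 2848.779 → ⌈·⌉ = 2849
j=11: r + 10k = 3139.029 → ⌈·⌉ = 3140
j=12: r + 11k = 3429.279 → ⌈·⌉ = 3430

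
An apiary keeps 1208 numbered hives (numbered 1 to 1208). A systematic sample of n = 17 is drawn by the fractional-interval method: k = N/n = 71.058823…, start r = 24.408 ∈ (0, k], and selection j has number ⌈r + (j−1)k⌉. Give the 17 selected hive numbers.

25, 96, 167, 238, 309, 380, 451, 522, 593, 664, 735, 807, 878, 949, 1020, 1091, 1162

j=1: r + 0k = 24.408 → ⌈·⌉ = 25
j=2: r + 1k = 95.466823… → ⌈·⌉ = 96
j=3: r + 2k = 166.525647… → ⌈·⌉ = 167
j=4: r + 3k = 237.584470… → ⌈·⌉ = 238
j=5: r + 4k = 308.643294… → ⌈·⌉ = 309
j=6: r + 5k = 379.702117… → ⌈·⌉ = 380
j=7: r + 6k = 450.760941… → ⌈·⌉ = 451
j=8: r + 7k = 521.819764… → ⌈·⌉ = 522
j=9: r + 8k = 592.878588… → ⌈·⌉ = 593
j=10: r + 9k = 663.937411… → ⌈·⌉ = 664
j=11: r + 10k = 734.996235… → ⌈·⌉ = 735
j=12: r + 11k = 806.055058… → ⌈·⌉ = 807
j=13: r + 12k = 877.113882… → ⌈·⌉ = 878
j=14: r + 13k = 948.172705… → ⌈·⌉ = 949
j=15: r + 14k = 1019.231529… → ⌈·⌉ = 1020
j=16: r + 15k = 1090.290352… → ⌈·⌉ = 1091
j=17: r + 16k = 1161.349176… → ⌈·⌉ = 1162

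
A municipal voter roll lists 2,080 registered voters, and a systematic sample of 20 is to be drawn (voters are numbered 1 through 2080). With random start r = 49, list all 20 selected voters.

k = N/n = 2080/20 = 104
voter 1: 49
voter 2: 49 + 104 = 153
voter 3: 153 + 104 = 257
voter 4: 257 + 104 = 361
voter 5: 361 + 104 = 465
voter 6: 465 + 104 = 569
voter 7: 569 + 104 = 673
voter 8: 673 + 104 = 777
voter 9: 777 + 104 = 881
voter 10: 881 + 104 = 985
voter 11: 985 + 104 = 1089
voter 12: 1089 + 104 = 1193
voter 13: 1193 + 104 = 1297
voter 14: 1297 + 104 = 1401
voter 15: 1401 + 104 = 1505
voter 16: 1505 + 104 = 1609
voter 17: 1609 + 104 = 1713
voter 18: 1713 + 104 = 1817
voter 19: 1817 + 104 = 1921
voter 20: 1921 + 104 = 2025

49, 153, 257, 361, 465, 569, 673, 777, 881, 985, 1089, 1193, 1297, 1401, 1505, 1609, 1713, 1817, 1921, 2025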